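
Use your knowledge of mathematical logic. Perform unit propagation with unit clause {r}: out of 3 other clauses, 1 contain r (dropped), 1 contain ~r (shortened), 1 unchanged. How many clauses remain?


Satisfied (removed): 1
Shortened (remain): 1
Unchanged (remain): 1
Remaining = 1 + 1 = 2

2


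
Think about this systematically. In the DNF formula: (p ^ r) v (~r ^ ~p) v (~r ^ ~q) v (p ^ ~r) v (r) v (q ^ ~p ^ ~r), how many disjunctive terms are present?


A DNF formula is a disjunction of terms (conjunctions).
Terms are separated by v.
Counting the disjuncts: 6 terms.

6


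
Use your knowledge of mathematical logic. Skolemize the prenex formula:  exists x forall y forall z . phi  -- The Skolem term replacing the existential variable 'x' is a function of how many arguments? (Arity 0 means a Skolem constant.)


Quantifier prefix: exists x forall y forall z
'x' is existentially quantified at position 1.
No universal quantifiers precede it.
Skolem function arity = 0 (a Skolem constant)

0


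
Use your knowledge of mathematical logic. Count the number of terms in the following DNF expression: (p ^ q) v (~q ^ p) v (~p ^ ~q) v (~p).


A DNF formula is a disjunction of terms (conjunctions).
Terms are separated by v.
Counting the disjuncts: 4 terms.

4


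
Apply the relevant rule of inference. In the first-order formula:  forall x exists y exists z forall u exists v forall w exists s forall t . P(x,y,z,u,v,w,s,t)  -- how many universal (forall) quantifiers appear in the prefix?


Quantifier prefix: forall x exists y exists z forall u exists v forall w exists s forall t
Mark each quantifier type:
  U E E U E U E U
Universal count = 4, Existential count = 4
Asked for universal (forall) quantifiers: 4

4


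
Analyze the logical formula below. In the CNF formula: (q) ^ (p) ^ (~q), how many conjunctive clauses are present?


A CNF formula is a conjunction of clauses.
Clauses are separated by ^.
Counting the conjuncts: 3 clauses.

3


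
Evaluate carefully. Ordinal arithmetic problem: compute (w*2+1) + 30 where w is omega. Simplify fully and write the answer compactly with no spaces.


Compute (w*2+1) + 30.
Ordinal + is associative but NOT commutative; for finite n>0, n + w = w but w + n stays w+n.
By associativity: (w*2+1) + 30 = w*2 + (1+30) = w*2+31.
Result = w*2+31

w*2+31


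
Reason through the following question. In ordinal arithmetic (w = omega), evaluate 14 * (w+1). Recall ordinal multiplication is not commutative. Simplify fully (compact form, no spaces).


Compute 14 * (w+1).
Ordinal * is associative and left-distributive over +, but NOT commutative; for finite n>1, n*w = w but w*n stays w*n.
By left-distributivity: 14 * (w+1) = 14*w + 14*1 = w + 14 = w+14.
Result = w+14

w+14


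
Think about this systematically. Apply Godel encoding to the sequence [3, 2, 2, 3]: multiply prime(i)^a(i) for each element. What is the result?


Encode each element as an exponent of the corresponding prime:
  2^3 = 8
  3^2 = 9
  5^2 = 25
  7^3 = 343
Product = 8 * 9 * 25 * 343 = 617400

617400


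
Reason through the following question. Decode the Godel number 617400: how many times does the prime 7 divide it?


Factorize 617400 by dividing by 7 repeatedly.
Division steps: 7 divides 617400 exactly 3 time(s).
Exponent of 7 = 3

3


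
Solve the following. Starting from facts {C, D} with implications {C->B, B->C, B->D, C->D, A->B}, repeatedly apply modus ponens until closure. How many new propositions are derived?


Initial facts: {C, D}
Apply modus ponens to closure:
  C and C->B  =>  B
Final known: {B, C, D}
New propositions: {B}
Count = 1

1


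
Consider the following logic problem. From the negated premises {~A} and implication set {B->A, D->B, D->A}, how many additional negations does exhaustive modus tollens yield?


Initial negated facts: {~A}
Apply modus tollens to closure:
  ~A and B->A  =>  ~B
  ~B and D->B  =>  ~D
Final negated: {~A, ~B, ~D}
New negations: {~B, ~D}
Count = 2

2


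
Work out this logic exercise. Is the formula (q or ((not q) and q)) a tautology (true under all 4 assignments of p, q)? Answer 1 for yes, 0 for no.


Check all 4 assignments:
p=0, q=0: 0
p=0, q=1: 1
p=1, q=0: 0
p=1, q=1: 1
Satisfying count = 2/4.
Tautology iff count = 4: no.

0


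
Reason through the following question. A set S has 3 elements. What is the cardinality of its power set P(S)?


The power set of a set with n elements has 2^n elements.
|P(S)| = 2^3 = 8

8


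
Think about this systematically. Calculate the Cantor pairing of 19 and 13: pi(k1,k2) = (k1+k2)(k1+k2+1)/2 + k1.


k1 + k2 = 32
(k1+k2)(k1+k2+1)/2 = 32 * 33 / 2 = 528
pi = 528 + 19 = 547

547


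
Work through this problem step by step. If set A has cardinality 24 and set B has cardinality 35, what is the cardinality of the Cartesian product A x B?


The Cartesian product A x B contains all ordered pairs (a, b).
|A x B| = |A| * |B| = 24 * 35 = 840

840


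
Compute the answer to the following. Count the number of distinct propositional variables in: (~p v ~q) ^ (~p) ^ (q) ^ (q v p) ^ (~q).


Identify each variable that appears in the formula.
Variables found: p, q
Count = 2

2


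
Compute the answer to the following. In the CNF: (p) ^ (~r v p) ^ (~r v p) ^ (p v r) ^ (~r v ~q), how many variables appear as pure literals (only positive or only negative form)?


Check each variable for pure literal status:
p: pure positive
q: pure negative
r: mixed (not pure)
Pure literal count = 2

2


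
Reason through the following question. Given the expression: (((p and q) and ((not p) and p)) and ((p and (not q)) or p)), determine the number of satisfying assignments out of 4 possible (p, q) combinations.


Check all 4 assignments:
p=0, q=0: 0
p=0, q=1: 0
p=1, q=0: 0
p=1, q=1: 0
Count of True = 0

0


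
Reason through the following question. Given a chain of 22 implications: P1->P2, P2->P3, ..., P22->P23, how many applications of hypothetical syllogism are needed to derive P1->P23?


With 22 implications in a chain connecting 23 propositions:
P1->P2, P2->P3, ..., P22->P23
Steps needed = (number of implications) - 1 = 22 - 1 = 21

21


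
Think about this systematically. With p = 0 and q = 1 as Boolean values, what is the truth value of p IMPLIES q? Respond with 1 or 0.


p = 0, q = 1
Operation: p IMPLIES q
Evaluate: 0 IMPLIES 1 = 1

1


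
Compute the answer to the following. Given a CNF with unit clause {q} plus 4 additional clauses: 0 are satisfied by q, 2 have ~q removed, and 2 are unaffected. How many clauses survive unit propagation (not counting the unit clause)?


Satisfied (removed): 0
Shortened (remain): 2
Unchanged (remain): 2
Remaining = 2 + 2 = 4

4


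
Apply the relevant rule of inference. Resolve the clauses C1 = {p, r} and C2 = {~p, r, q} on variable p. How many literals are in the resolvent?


Remove p from C1 and ~p from C2.
C1 remainder: {r}
C2 remainder: {r, q}
Union (resolvent): {q, r}
Resolvent has 2 literal(s).

2


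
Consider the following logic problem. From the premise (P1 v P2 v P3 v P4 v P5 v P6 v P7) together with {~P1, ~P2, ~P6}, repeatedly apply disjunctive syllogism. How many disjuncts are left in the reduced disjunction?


Original disjuncts (7): P1, P2, P3, P4, P5, P6, P7
Negated (eliminate): ~P1, ~P2, ~P6
Remaining disjuncts: P3, P4, P5, P7
Count = 7 - 3 = 4

4


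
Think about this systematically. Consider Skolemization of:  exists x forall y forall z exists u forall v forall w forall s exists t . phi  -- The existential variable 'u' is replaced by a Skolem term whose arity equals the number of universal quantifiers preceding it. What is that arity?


Quantifier prefix: exists x forall y forall z exists u forall v forall w forall s exists t
'u' is existentially quantified at position 4.
Universal variables preceding it: y, z
Skolem function arity = 2

2


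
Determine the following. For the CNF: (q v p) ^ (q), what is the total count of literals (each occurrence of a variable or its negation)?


Counting literals in each clause:
Clause 1: 2 literal(s)
Clause 2: 1 literal(s)
Total = 3

3


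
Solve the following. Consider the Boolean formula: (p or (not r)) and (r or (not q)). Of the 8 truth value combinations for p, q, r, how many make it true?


Evaluate all 8 assignments for p, q, r:
p=0, q=0, r=0: 1
p=0, q=0, r=1: 0
p=0, q=1, r=0: 0
p=0, q=1, r=1: 0
p=1, q=0, r=0: 1
p=1, q=0, r=1: 1
p=1, q=1, r=0: 0
p=1, q=1, r=1: 1
Satisfying count = 4

4


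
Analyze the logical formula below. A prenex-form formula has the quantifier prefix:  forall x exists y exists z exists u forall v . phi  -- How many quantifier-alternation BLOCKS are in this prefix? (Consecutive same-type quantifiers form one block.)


Quantifier-type sequence: A E E E A  (A=forall, E=exists)
Group into maximal same-type runs:
  Ax1 | Ex3 | Ax1
Number of blocks = 3

3


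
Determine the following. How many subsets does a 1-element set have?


The power set of a set with n elements has 2^n elements.
|P(S)| = 2^1 = 2

2


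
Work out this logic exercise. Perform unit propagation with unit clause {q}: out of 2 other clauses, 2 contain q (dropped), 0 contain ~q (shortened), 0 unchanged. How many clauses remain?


Satisfied (removed): 2
Shortened (remain): 0
Unchanged (remain): 0
Remaining = 0 + 0 = 0

0


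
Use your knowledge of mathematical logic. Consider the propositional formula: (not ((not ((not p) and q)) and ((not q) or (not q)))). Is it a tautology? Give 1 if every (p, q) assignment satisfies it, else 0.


Check all 4 assignments:
p=0, q=0: 0
p=0, q=1: 1
p=1, q=0: 0
p=1, q=1: 1
Satisfying count = 2/4.
Tautology iff count = 4: no.

0


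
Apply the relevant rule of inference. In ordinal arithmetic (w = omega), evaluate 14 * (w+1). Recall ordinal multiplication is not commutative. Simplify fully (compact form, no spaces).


Compute 14 * (w+1).
Ordinal * is associative and left-distributive over +, but NOT commutative; for finite n>1, n*w = w but w*n stays w*n.
By left-distributivity: 14 * (w+1) = 14*w + 14*1 = w + 14 = w+14.
Result = w+14

w+14


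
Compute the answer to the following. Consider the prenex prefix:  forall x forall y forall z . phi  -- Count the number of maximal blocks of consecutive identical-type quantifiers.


Quantifier-type sequence: A A A  (A=forall, E=exists)
Group into maximal same-type runs:
  Ax3
Number of blocks = 1

1


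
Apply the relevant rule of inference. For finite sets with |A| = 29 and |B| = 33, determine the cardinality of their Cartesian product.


The Cartesian product A x B contains all ordered pairs (a, b).
|A x B| = |A| * |B| = 29 * 33 = 957

957


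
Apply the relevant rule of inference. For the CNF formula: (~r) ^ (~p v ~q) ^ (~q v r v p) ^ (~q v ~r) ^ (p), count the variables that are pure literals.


Check each variable for pure literal status:
p: mixed (not pure)
q: pure negative
r: mixed (not pure)
Pure literal count = 1

1


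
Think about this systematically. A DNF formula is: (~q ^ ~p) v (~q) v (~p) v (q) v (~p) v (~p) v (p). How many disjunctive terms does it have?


A DNF formula is a disjunction of terms (conjunctions).
Terms are separated by v.
Counting the disjuncts: 7 terms.

7


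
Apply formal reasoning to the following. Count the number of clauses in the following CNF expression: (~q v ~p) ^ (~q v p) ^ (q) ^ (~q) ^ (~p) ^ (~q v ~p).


A CNF formula is a conjunction of clauses.
Clauses are separated by ^.
Counting the conjuncts: 6 clauses.

6


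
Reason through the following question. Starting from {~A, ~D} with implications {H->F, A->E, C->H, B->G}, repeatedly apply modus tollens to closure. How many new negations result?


Initial negated facts: {~A, ~D}
Apply modus tollens to closure:
  (no implication fires)
Final negated: {~A, ~D}
New negations: {(none)}
Count = 0

0


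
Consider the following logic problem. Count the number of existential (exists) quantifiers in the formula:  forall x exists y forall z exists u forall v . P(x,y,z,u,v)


Quantifier prefix: forall x exists y forall z exists u forall v
Mark each quantifier type:
  U E U E U
Universal count = 3, Existential count = 2
Asked for existential (exists) quantifiers: 2

2


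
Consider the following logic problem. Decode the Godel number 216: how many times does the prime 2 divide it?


Factorize 216 by dividing by 2 repeatedly.
Division steps: 2 divides 216 exactly 3 time(s).
Exponent of 2 = 3

3


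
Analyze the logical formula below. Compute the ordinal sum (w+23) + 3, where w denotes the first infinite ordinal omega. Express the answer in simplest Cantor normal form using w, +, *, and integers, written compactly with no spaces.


Compute (w+23) + 3.
Ordinal + is associative but NOT commutative; for finite n>0, n + w = w but w + n stays w+n.
By associativity: (w+23) + 3 = w + (23+3) = w+26.
Result = w+26

w+26


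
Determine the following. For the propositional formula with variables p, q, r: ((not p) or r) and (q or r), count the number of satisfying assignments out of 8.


Evaluate all 8 assignments for p, q, r:
p=0, q=0, r=0: 0
p=0, q=0, r=1: 1
p=0, q=1, r=0: 1
p=0, q=1, r=1: 1
p=1, q=0, r=0: 0
p=1, q=0, r=1: 1
p=1, q=1, r=0: 0
p=1, q=1, r=1: 1
Satisfying count = 5

5


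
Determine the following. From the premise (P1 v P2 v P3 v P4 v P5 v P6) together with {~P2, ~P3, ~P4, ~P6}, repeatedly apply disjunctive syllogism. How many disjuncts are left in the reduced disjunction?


Original disjuncts (6): P1, P2, P3, P4, P5, P6
Negated (eliminate): ~P2, ~P3, ~P4, ~P6
Remaining disjuncts: P1, P5
Count = 6 - 4 = 2

2


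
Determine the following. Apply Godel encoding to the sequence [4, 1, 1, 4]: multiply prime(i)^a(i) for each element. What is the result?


Encode each element as an exponent of the corresponding prime:
  2^4 = 16
  3^1 = 3
  5^1 = 5
  7^4 = 2401
Product = 16 * 3 * 5 * 2401 = 576240

576240


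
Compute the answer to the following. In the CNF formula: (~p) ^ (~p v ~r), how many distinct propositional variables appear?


Identify each variable that appears in the formula.
Variables found: p, r
Count = 2

2


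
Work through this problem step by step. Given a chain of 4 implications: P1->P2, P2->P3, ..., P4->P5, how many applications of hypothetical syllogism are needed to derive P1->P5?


With 4 implications in a chain connecting 5 propositions:
P1->P2, P2->P3, ..., P4->P5
Steps needed = (number of implications) - 1 = 4 - 1 = 3

3


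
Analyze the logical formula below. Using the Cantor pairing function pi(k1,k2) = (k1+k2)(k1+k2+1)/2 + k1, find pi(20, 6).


k1 + k2 = 26
(k1+k2)(k1+k2+1)/2 = 26 * 27 / 2 = 351
pi = 351 + 20 = 371

371


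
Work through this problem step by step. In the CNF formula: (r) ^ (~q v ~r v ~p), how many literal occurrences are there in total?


Counting literals in each clause:
Clause 1: 1 literal(s)
Clause 2: 3 literal(s)
Total = 4

4


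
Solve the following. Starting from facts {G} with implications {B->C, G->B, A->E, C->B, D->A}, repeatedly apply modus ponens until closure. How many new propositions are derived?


Initial facts: {G}
Apply modus ponens to closure:
  G and G->B  =>  B
  B and B->C  =>  C
Final known: {B, C, G}
New propositions: {B, C}
Count = 2

2


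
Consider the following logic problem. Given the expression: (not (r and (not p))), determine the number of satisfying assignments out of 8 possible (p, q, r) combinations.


Check all 8 assignments:
p=0, q=0, r=0: 1
p=0, q=0, r=1: 0
p=0, q=1, r=0: 1
p=0, q=1, r=1: 0
p=1, q=0, r=0: 1
p=1, q=0, r=1: 1
p=1, q=1, r=0: 1
p=1, q=1, r=1: 1
Count of True = 6

6


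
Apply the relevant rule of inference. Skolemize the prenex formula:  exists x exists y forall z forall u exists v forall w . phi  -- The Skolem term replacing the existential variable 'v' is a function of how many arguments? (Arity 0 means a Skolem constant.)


Quantifier prefix: exists x exists y forall z forall u exists v forall w
'v' is existentially quantified at position 5.
Universal variables preceding it: z, u
Skolem function arity = 2

2


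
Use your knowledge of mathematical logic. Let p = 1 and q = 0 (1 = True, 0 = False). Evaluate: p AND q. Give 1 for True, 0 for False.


p = 1, q = 0
Operation: p AND q
Evaluate: 1 AND 0 = 0

0


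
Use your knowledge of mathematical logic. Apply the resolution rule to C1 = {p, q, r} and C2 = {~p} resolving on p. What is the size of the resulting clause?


Remove p from C1 and ~p from C2.
C1 remainder: {q, r}
C2 remainder: {}
Union (resolvent): {q, r}
Resolvent has 2 literal(s).

2


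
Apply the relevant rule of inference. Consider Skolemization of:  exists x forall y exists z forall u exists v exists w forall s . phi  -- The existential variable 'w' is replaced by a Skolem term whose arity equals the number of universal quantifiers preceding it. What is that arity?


Quantifier prefix: exists x forall y exists z forall u exists v exists w forall s
'w' is existentially quantified at position 6.
Universal variables preceding it: y, u
Skolem function arity = 2

2


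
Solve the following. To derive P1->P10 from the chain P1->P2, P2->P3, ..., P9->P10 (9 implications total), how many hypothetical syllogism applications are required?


With 9 implications in a chain connecting 10 propositions:
P1->P2, P2->P3, ..., P9->P10
Steps needed = (number of implications) - 1 = 9 - 1 = 8

8


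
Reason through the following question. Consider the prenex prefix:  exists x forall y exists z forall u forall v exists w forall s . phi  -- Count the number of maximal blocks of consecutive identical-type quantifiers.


Quantifier-type sequence: E A E A A E A  (A=forall, E=exists)
Group into maximal same-type runs:
  Ex1 | Ax1 | Ex1 | Ax2 | Ex1 | Ax1
Number of blocks = 6

6


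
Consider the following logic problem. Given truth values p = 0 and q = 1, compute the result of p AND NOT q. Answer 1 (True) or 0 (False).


p = 0, q = 1
Operation: p AND NOT q
Evaluate: 0 AND NOT 1 = 0

0


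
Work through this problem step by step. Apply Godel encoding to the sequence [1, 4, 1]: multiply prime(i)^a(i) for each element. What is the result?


Encode each element as an exponent of the corresponding prime:
  2^1 = 2
  3^4 = 81
  5^1 = 5
Product = 2 * 81 * 5 = 810

810


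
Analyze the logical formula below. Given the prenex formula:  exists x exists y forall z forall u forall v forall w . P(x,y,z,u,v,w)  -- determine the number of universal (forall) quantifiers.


Quantifier prefix: exists x exists y forall z forall u forall v forall w
Mark each quantifier type:
  E E U U U U
Universal count = 4, Existential count = 2
Asked for universal (forall) quantifiers: 4

4


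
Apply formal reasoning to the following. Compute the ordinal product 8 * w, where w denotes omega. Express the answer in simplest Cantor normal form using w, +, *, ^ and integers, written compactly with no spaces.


Compute 8 * w.
Ordinal * is associative and left-distributive over +, but NOT commutative; for finite n>1, n*w = w but w*n stays w*n.
For finite n>0, n * w = sup{n*k : k<w} = w. So 8 * w = w.
Result = w

w


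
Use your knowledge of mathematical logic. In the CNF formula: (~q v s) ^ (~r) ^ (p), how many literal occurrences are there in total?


Counting literals in each clause:
Clause 1: 2 literal(s)
Clause 2: 1 literal(s)
Clause 3: 1 literal(s)
Total = 4

4


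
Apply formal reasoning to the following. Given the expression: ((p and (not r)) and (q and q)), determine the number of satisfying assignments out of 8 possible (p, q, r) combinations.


Check all 8 assignments:
p=0, q=0, r=0: 0
p=0, q=0, r=1: 0
p=0, q=1, r=0: 0
p=0, q=1, r=1: 0
p=1, q=0, r=0: 0
p=1, q=0, r=1: 0
p=1, q=1, r=0: 1
p=1, q=1, r=1: 0
Count of True = 1

1


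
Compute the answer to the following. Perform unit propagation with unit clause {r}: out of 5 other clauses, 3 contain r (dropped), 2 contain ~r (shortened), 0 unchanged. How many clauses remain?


Satisfied (removed): 3
Shortened (remain): 2
Unchanged (remain): 0
Remaining = 2 + 0 = 2

2


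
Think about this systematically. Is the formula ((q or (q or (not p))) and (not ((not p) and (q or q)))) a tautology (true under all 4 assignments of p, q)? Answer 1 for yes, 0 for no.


Check all 4 assignments:
p=0, q=0: 1
p=0, q=1: 0
p=1, q=0: 0
p=1, q=1: 1
Satisfying count = 2/4.
Tautology iff count = 4: no.

0


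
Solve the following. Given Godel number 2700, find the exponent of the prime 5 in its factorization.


Factorize 2700 by dividing by 5 repeatedly.
Division steps: 5 divides 2700 exactly 2 time(s).
Exponent of 5 = 2

2


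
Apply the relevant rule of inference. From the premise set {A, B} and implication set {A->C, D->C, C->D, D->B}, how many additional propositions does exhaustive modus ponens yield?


Initial facts: {A, B}
Apply modus ponens to closure:
  A and A->C  =>  C
  C and C->D  =>  D
Final known: {A, B, C, D}
New propositions: {C, D}
Count = 2

2


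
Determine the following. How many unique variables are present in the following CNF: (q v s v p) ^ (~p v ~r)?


Identify each variable that appears in the formula.
Variables found: p, q, r, s
Count = 4

4


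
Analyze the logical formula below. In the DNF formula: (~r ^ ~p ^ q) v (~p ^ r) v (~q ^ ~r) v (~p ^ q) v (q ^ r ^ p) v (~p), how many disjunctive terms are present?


A DNF formula is a disjunction of terms (conjunctions).
Terms are separated by v.
Counting the disjuncts: 6 terms.

6


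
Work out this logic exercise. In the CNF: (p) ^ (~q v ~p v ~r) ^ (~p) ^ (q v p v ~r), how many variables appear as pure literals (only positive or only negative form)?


Check each variable for pure literal status:
p: mixed (not pure)
q: mixed (not pure)
r: pure negative
Pure literal count = 1

1


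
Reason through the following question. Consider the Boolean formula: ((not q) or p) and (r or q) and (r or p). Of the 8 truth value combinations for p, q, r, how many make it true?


Evaluate all 8 assignments for p, q, r:
p=0, q=0, r=0: 0
p=0, q=0, r=1: 1
p=0, q=1, r=0: 0
p=0, q=1, r=1: 0
p=1, q=0, r=0: 0
p=1, q=0, r=1: 1
p=1, q=1, r=0: 1
p=1, q=1, r=1: 1
Satisfying count = 4

4


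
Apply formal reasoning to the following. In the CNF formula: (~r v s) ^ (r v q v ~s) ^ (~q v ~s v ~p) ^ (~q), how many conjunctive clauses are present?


A CNF formula is a conjunction of clauses.
Clauses are separated by ^.
Counting the conjuncts: 4 clauses.

4


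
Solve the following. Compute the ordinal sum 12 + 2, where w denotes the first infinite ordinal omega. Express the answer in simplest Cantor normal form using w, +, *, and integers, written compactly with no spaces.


Compute 12 + 2.
Ordinal + is associative but NOT commutative; for finite n>0, n + w = w but w + n stays w+n.
Both operands finite; ordinal + agrees with natural +: 12 + 2 = 14.
Result = 14

14


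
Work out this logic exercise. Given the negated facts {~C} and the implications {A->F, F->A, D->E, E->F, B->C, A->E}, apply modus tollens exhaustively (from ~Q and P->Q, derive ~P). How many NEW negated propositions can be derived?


Initial negated facts: {~C}
Apply modus tollens to closure:
  ~C and B->C  =>  ~B
Final negated: {~B, ~C}
New negations: {~B}
Count = 1

1


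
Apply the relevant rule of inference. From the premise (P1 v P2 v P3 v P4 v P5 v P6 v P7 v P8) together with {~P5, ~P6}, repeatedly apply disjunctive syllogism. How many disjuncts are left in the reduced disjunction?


Original disjuncts (8): P1, P2, P3, P4, P5, P6, P7, P8
Negated (eliminate): ~P5, ~P6
Remaining disjuncts: P1, P2, P3, P4, P7, P8
Count = 8 - 2 = 6

6


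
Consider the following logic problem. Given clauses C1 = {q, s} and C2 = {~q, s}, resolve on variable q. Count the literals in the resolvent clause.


Remove q from C1 and ~q from C2.
C1 remainder: {s}
C2 remainder: {s}
Union (resolvent): {s}
Resolvent has 1 literal(s).

1


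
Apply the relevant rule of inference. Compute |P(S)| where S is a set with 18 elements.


The power set of a set with n elements has 2^n elements.
|P(S)| = 2^18 = 262144

262144


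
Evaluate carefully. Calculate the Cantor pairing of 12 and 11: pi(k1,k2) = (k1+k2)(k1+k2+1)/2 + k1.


k1 + k2 = 23
(k1+k2)(k1+k2+1)/2 = 23 * 24 / 2 = 276
pi = 276 + 12 = 288

288


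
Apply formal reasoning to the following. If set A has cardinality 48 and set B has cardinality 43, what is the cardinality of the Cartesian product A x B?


The Cartesian product A x B contains all ordered pairs (a, b).
|A x B| = |A| * |B| = 48 * 43 = 2064

2064


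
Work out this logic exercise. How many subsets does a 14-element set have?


The power set of a set with n elements has 2^n elements.
|P(S)| = 2^14 = 16384

16384


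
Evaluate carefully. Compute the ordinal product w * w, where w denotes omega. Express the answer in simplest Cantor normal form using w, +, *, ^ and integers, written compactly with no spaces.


Compute w * w.
Ordinal * is associative and left-distributive over +, but NOT commutative; for finite n>1, n*w = w but w*n stays w*n.
w * w = w^2 by definition.
Result = w^2

w^2


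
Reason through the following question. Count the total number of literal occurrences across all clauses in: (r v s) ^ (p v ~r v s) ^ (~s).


Counting literals in each clause:
Clause 1: 2 literal(s)
Clause 2: 3 literal(s)
Clause 3: 1 literal(s)
Total = 6

6


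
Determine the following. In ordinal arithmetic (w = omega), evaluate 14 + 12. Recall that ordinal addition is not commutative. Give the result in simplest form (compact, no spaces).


Compute 14 + 12.
Ordinal + is associative but NOT commutative; for finite n>0, n + w = w but w + n stays w+n.
Both operands finite; ordinal + agrees with natural +: 14 + 12 = 26.
Result = 26

26


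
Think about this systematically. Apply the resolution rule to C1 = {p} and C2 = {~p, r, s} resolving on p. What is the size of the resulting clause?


Remove p from C1 and ~p from C2.
C1 remainder: {}
C2 remainder: {r, s}
Union (resolvent): {r, s}
Resolvent has 2 literal(s).

2


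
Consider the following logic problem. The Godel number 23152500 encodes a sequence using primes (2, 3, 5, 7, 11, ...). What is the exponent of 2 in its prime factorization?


Factorize 23152500 by dividing by 2 repeatedly.
Division steps: 2 divides 23152500 exactly 2 time(s).
Exponent of 2 = 2

2


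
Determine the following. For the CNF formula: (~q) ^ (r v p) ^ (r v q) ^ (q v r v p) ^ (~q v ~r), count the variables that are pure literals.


Check each variable for pure literal status:
p: pure positive
q: mixed (not pure)
r: mixed (not pure)
Pure literal count = 1

1


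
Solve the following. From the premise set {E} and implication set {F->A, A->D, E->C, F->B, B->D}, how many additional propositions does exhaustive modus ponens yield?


Initial facts: {E}
Apply modus ponens to closure:
  E and E->C  =>  C
Final known: {C, E}
New propositions: {C}
Count = 1

1


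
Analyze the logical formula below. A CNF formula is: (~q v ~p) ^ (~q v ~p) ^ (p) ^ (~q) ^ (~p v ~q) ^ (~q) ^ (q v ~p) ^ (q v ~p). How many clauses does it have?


A CNF formula is a conjunction of clauses.
Clauses are separated by ^.
Counting the conjuncts: 8 clauses.

8


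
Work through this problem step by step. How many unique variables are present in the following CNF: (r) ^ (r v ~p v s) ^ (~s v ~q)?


Identify each variable that appears in the formula.
Variables found: p, q, r, s
Count = 4

4


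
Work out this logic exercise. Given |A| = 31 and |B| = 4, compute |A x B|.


The Cartesian product A x B contains all ordered pairs (a, b).
|A x B| = |A| * |B| = 31 * 4 = 124

124


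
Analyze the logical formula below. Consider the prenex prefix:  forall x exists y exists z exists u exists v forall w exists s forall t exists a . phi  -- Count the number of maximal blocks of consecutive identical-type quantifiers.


Quantifier-type sequence: A E E E E A E A E  (A=forall, E=exists)
Group into maximal same-type runs:
  Ax1 | Ex4 | Ax1 | Ex1 | Ax1 | Ex1
Number of blocks = 6

6


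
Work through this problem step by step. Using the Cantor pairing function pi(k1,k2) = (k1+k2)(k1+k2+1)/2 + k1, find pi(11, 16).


k1 + k2 = 27
(k1+k2)(k1+k2+1)/2 = 27 * 28 / 2 = 378
pi = 378 + 11 = 389

389


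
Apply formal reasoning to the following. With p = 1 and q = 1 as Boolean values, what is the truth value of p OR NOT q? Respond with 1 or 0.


p = 1, q = 1
Operation: p OR NOT q
Evaluate: 1 OR NOT 1 = 1

1


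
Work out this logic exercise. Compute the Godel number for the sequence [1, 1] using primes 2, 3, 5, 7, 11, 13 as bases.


Encode each element as an exponent of the corresponding prime:
  2^1 = 2
  3^1 = 3
Product = 2 * 3 = 6

6


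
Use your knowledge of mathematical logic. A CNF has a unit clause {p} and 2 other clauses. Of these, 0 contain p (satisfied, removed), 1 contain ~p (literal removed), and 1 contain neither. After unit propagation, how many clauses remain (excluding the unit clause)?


Satisfied (removed): 0
Shortened (remain): 1
Unchanged (remain): 1
Remaining = 1 + 1 = 2

2


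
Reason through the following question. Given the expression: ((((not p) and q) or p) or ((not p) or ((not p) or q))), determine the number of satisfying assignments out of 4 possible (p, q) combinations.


Check all 4 assignments:
p=0, q=0: 1
p=0, q=1: 1
p=1, q=0: 1
p=1, q=1: 1
Count of True = 4

4


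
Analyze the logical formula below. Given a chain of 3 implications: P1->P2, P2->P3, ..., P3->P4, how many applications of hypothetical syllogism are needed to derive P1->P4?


With 3 implications in a chain connecting 4 propositions:
P1->P2, P2->P3, ..., P3->P4
Steps needed = (number of implications) - 1 = 3 - 1 = 2

2


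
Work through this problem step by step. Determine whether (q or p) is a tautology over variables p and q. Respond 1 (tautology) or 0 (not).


Check all 4 assignments:
p=0, q=0: 0
p=0, q=1: 1
p=1, q=0: 1
p=1, q=1: 1
Satisfying count = 3/4.
Tautology iff count = 4: no.

0


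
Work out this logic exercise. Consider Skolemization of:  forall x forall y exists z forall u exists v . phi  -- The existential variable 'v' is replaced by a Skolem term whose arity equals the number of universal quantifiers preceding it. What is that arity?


Quantifier prefix: forall x forall y exists z forall u exists v
'v' is existentially quantified at position 5.
Universal variables preceding it: x, y, u
Skolem function arity = 3

3


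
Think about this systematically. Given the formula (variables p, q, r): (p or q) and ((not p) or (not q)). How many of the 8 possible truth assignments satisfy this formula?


Evaluate all 8 assignments for p, q, r:
p=0, q=0, r=0: 0
p=0, q=0, r=1: 0
p=0, q=1, r=0: 1
p=0, q=1, r=1: 1
p=1, q=0, r=0: 1
p=1, q=0, r=1: 1
p=1, q=1, r=0: 0
p=1, q=1, r=1: 0
Satisfying count = 4

4


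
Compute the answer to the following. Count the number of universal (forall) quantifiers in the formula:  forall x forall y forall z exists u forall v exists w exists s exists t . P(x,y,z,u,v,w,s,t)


Quantifier prefix: forall x forall y forall z exists u forall v exists w exists s exists t
Mark each quantifier type:
  U U U E U E E E
Universal count = 4, Existential count = 4
Asked for universal (forall) quantifiers: 4

4


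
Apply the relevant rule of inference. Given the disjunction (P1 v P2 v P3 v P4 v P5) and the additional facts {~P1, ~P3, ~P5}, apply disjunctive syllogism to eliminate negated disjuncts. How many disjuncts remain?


Original disjuncts (5): P1, P2, P3, P4, P5
Negated (eliminate): ~P1, ~P3, ~P5
Remaining disjuncts: P2, P4
Count = 5 - 3 = 2

2


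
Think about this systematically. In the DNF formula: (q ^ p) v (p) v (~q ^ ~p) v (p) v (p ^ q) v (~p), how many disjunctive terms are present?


A DNF formula is a disjunction of terms (conjunctions).
Terms are separated by v.
Counting the disjuncts: 6 terms.

6


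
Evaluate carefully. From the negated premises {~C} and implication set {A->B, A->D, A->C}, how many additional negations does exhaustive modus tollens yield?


Initial negated facts: {~C}
Apply modus tollens to closure:
  ~C and A->C  =>  ~A
Final negated: {~A, ~C}
New negations: {~A}
Count = 1

1


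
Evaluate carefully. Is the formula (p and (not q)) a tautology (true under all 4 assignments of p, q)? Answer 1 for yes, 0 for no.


Check all 4 assignments:
p=0, q=0: 0
p=0, q=1: 0
p=1, q=0: 1
p=1, q=1: 0
Satisfying count = 1/4.
Tautology iff count = 4: no.

0


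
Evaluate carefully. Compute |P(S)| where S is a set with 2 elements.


The power set of a set with n elements has 2^n elements.
|P(S)| = 2^2 = 4

4


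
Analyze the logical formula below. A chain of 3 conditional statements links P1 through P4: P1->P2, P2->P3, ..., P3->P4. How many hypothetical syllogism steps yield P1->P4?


With 3 implications in a chain connecting 4 propositions:
P1->P2, P2->P3, ..., P3->P4
Steps needed = (number of implications) - 1 = 3 - 1 = 2

2


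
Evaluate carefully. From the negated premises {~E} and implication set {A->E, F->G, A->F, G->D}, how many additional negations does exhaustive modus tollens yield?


Initial negated facts: {~E}
Apply modus tollens to closure:
  ~E and A->E  =>  ~A
Final negated: {~A, ~E}
New negations: {~A}
Count = 1

1


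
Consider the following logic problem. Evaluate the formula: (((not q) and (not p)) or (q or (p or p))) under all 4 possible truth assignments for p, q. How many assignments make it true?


Check all 4 assignments:
p=0, q=0: 1
p=0, q=1: 1
p=1, q=0: 1
p=1, q=1: 1
Count of True = 4

4


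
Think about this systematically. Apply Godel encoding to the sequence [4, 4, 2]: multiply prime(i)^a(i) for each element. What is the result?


Encode each element as an exponent of the corresponding prime:
  2^4 = 16
  3^4 = 81
  5^2 = 25
Product = 16 * 81 * 25 = 32400

32400


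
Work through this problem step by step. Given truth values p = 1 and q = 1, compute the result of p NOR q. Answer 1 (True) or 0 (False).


p = 1, q = 1
Operation: p NOR q
Evaluate: 1 NOR 1 = 0

0


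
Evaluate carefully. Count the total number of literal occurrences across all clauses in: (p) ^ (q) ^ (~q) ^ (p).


Counting literals in each clause:
Clause 1: 1 literal(s)
Clause 2: 1 literal(s)
Clause 3: 1 literal(s)
Clause 4: 1 literal(s)
Total = 4

4


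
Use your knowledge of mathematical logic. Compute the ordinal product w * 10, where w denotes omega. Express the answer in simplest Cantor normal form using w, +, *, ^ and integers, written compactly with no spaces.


Compute w * 10.
Ordinal * is associative and left-distributive over +, but NOT commutative; for finite n>1, n*w = w but w*n stays w*n.
w * 10 means 10 copies of w concatenated: w*10.
Result = w*10

w*10


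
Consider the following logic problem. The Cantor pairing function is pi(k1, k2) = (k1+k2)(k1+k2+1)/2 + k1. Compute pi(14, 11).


k1 + k2 = 25
(k1+k2)(k1+k2+1)/2 = 25 * 26 / 2 = 325
pi = 325 + 14 = 339

339


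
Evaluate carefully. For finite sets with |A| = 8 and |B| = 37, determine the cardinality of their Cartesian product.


The Cartesian product A x B contains all ordered pairs (a, b).
|A x B| = |A| * |B| = 8 * 37 = 296

296


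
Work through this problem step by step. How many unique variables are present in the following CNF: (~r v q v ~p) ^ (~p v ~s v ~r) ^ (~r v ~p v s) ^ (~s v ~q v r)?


Identify each variable that appears in the formula.
Variables found: p, q, r, s
Count = 4

4


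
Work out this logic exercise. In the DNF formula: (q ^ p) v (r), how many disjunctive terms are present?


A DNF formula is a disjunction of terms (conjunctions).
Terms are separated by v.
Counting the disjuncts: 2 terms.

2


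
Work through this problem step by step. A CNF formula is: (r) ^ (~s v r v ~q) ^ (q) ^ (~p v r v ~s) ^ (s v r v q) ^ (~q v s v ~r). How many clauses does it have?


A CNF formula is a conjunction of clauses.
Clauses are separated by ^.
Counting the conjuncts: 6 clauses.

6


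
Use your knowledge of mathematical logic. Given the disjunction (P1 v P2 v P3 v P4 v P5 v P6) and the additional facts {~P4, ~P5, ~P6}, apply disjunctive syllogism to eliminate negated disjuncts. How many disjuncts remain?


Original disjuncts (6): P1, P2, P3, P4, P5, P6
Negated (eliminate): ~P4, ~P5, ~P6
Remaining disjuncts: P1, P2, P3
Count = 6 - 3 = 3

3


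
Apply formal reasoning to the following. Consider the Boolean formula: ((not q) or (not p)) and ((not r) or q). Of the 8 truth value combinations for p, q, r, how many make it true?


Evaluate all 8 assignments for p, q, r:
p=0, q=0, r=0: 1
p=0, q=0, r=1: 0
p=0, q=1, r=0: 1
p=0, q=1, r=1: 1
p=1, q=0, r=0: 1
p=1, q=0, r=1: 0
p=1, q=1, r=0: 0
p=1, q=1, r=1: 0
Satisfying count = 4

4


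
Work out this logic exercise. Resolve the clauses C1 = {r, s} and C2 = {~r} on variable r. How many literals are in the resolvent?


Remove r from C1 and ~r from C2.
C1 remainder: {s}
C2 remainder: {}
Union (resolvent): {s}
Resolvent has 1 literal(s).

1


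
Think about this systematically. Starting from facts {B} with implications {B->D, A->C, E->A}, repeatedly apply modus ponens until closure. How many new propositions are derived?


Initial facts: {B}
Apply modus ponens to closure:
  B and B->D  =>  D
Final known: {B, D}
New propositions: {D}
Count = 1

1


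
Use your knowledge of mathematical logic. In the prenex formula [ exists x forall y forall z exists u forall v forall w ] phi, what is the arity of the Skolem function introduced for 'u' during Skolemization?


Quantifier prefix: exists x forall y forall z exists u forall v forall w
'u' is existentially quantified at position 4.
Universal variables preceding it: y, z
Skolem function arity = 2

2


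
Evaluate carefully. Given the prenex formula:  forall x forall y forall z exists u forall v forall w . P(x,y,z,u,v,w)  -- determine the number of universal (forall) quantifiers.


Quantifier prefix: forall x forall y forall z exists u forall v forall w
Mark each quantifier type:
  U U U E U U
Universal count = 5, Existential count = 1
Asked for universal (forall) quantifiers: 5

5


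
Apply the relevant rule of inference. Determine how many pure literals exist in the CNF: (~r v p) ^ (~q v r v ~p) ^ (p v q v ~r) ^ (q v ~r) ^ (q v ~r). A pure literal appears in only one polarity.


Check each variable for pure literal status:
p: mixed (not pure)
q: mixed (not pure)
r: mixed (not pure)
Pure literal count = 0

0


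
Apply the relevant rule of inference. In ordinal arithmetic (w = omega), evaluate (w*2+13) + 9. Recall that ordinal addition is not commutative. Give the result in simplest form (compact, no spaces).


Compute (w*2+13) + 9.
Ordinal + is associative but NOT commutative; for finite n>0, n + w = w but w + n stays w+n.
By associativity: (w*2+13) + 9 = w*2 + (13+9) = w*2+22.
Result = w*2+22

w*2+22


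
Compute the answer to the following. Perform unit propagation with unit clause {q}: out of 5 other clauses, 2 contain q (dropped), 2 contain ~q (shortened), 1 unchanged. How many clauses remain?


Satisfied (removed): 2
Shortened (remain): 2
Unchanged (remain): 1
Remaining = 2 + 1 = 3

3


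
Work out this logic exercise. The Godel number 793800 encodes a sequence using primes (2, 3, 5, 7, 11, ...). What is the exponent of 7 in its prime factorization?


Factorize 793800 by dividing by 7 repeatedly.
Division steps: 7 divides 793800 exactly 2 time(s).
Exponent of 7 = 2

2


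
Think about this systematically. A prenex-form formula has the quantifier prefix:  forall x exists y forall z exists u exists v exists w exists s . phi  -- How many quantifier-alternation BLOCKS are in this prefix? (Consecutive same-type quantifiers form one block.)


Quantifier-type sequence: A E A E E E E  (A=forall, E=exists)
Group into maximal same-type runs:
  Ax1 | Ex1 | Ax1 | Ex4
Number of blocks = 4

4
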